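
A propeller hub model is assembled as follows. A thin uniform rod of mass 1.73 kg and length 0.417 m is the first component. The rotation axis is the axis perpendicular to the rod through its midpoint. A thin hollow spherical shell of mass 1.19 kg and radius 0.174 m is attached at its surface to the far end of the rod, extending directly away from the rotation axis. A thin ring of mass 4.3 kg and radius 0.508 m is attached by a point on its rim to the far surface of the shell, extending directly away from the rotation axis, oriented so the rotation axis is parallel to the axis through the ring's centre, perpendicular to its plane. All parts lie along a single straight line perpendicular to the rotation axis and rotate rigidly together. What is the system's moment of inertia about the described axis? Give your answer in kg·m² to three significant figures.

6.21

Thin rod: I_cm = (1/12)ML² = (1/12)(1.73)(0.417)² = 0.025069 kg·m²; axis through the centre, so I = 0.025069 kg·m².
Spherical shell: I_cm = (2/3)MR² = (2/3)(1.19)(0.174)² = 0.024019 kg·m²; centre at d = 0.2085 + 0.174 = 0.3825 m, so I = I_cm + Md² gives I = 0.024019 + (1.19)(0.3825)² = 0.19812 kg·m².
Thin ring: I_cm = MR² = (4.3)(0.508)² = 1.1097 kg·m²; centre at d = 0.2085 + 0.174 + 0.174 + 0.508 = 1.0645 m, so I = I_cm + Md² gives I = 1.1097 + (4.3)(1.0645)² = 5.9823 kg·m².
Total I = 0.025069 + 0.19812 + 5.9823 = 6.2055 kg·m².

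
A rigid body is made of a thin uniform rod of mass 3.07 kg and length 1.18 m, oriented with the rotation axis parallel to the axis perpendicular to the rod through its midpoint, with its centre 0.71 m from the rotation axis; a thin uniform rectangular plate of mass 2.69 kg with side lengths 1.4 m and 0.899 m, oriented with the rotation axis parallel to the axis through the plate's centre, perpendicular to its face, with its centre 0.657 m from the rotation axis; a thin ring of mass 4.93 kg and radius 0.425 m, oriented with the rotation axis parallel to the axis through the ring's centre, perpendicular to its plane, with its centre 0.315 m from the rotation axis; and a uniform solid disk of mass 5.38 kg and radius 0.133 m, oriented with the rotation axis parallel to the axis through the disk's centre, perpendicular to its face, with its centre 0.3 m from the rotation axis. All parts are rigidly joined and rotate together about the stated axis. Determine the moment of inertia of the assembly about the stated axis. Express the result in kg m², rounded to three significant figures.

5.60

Thin rod: I_cm = (1/12)ML² = (1/12)(3.07)(1.18)² = 0.35622 kg m²; centre at d = 0.71 m, so the parallel axis theorem gives I = 0.35622 + (3.07)(0.71)² = 1.9038 kg m².
Rectangular plate: I_cm = (1/12)M(a²+b²) = (1/12)(2.69)[(1.4)² + (0.899)²] = 0.62054 kg m²; centre at d = 0.657 m, so the parallel axis theorem gives I = 0.62054 + (2.69)(0.657)² = 1.7817 kg m².
Thin ring: I_cm = MR² = (4.93)(0.425)² = 0.89048 kg m²; centre at d = 0.315 m, so the parallel axis theorem gives I = 0.89048 + (4.93)(0.315)² = 1.3797 kg m².
Solid disk: I_cm = (1/2)MR² = (1/2)(5.38)(0.133)² = 0.047583 kg m²; centre at d = 0.3 m, so the parallel axis theorem gives I = 0.047583 + (5.38)(0.3)² = 0.53178 kg m².
Total I = 1.9038 + 1.7817 + 1.3797 + 0.53178 = 5.5969 kg m².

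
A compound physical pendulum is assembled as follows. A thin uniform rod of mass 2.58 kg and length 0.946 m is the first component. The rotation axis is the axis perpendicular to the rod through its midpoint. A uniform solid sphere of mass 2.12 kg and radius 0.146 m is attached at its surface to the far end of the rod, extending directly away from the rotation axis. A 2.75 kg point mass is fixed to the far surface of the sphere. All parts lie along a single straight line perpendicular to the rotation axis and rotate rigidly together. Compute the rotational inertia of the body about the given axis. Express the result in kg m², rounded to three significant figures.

2.63

Thin rod: I_cm = (1/12)ML² = (1/12)(2.58)(0.946)² = 0.19241 kg m²; axis through the centre, so I = 0.19241 kg m².
Solid sphere: I_cm = (2/5)MR² = (2/5)(2.12)(0.146)² = 0.018076 kg m²; centre at d = 0.473 + 0.146 = 0.619 m, so I = I_cm + Md² gives I = 0.018076 + (2.12)(0.619)² = 0.83038 kg m².
Point mass: I_cm = 0; centre at d = 0.473 + 0.146 + 0.146 = 0.765 m, so I = I_cm + Md² gives I = 0 + (2.75)(0.765)² = 1.6094 kg m².
Total I = 0.19241 + 0.83038 + 1.6094 = 2.6322 kg m².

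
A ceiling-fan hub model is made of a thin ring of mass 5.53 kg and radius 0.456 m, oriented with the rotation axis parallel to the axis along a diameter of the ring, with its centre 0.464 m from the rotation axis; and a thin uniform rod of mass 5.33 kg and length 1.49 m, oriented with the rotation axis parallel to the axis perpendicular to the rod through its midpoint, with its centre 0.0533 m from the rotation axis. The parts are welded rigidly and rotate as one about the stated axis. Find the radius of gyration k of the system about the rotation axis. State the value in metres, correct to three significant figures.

Thin ring: I_cm = (1/2)MR² = (1/2)(5.53)(0.456)² = 0.57494 kg m²; centre at d = 0.464 m, so I = I_cm + Md² gives I = 0.57494 + (5.53)(0.464)² = 1.7655 kg m².
Thin rod: I_cm = (1/12)ML² = (1/12)(5.33)(1.49)² = 0.98609 kg m²; centre at d = 0.0533 m, so I = I_cm + Md² gives I = 0.98609 + (5.33)(0.0533)² = 1.0012 kg m².
Total I = 2.7668 kg m²; total mass M = 10.86 kg.
k = √(I/M) = √(2.7668/10.86) = 0.50474 m.

0.505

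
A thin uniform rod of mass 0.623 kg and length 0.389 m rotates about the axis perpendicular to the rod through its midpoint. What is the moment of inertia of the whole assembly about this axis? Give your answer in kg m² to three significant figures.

0.00786

I_cm = (1/12)ML² = (1/12)(0.623)(0.389)² = 0.0078561 kg m²; axis through the centre, so I = 0.0078561 kg m².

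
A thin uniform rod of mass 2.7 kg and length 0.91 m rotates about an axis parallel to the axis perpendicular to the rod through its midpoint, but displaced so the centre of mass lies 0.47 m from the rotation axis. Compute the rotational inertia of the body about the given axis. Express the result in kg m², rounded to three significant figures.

I_cm = (1/12)ML² = (1/12)(2.7)(0.91)² = 0.18632 kg m²; centre at d = 0.47 m, so the parallel axis theorem gives I = 0.18632 + (2.7)(0.47)² = 0.78275 kg m².

0.783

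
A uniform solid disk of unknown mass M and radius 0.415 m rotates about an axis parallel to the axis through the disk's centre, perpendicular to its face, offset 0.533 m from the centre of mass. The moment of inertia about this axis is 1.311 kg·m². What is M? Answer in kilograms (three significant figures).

3.54

I = I_cm + Md² = (1/2)MR² + Md² = M·[0.5·(0.415)² + (0.533)²] = M·0.3702.
So M = 1.311 / 0.3702 = 3.5413 kg.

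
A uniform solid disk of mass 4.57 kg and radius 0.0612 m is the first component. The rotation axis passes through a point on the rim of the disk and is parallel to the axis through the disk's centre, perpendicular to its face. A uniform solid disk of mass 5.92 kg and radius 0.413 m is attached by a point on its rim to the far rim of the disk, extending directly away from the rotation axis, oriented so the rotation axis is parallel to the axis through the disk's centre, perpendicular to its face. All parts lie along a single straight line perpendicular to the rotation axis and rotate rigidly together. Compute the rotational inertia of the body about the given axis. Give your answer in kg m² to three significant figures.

2.23

Solid disk: I_cm = (1/2)MR² = (1/2)(4.57)(0.0612)² = 0.0085583 kg m²; centre at d = 0.0612 m, so I = I_cm + Md² gives I = 0.0085583 + (4.57)(0.0612)² = 0.025675 kg m².
Solid disk: I_cm = (1/2)MR² = (1/2)(5.92)(0.413)² = 0.50488 kg m²; centre at d = 0.0612 + 0.0612 + 0.413 = 0.5354 m, so I = I_cm + Md² gives I = 0.50488 + (5.92)(0.5354)² = 2.2019 kg m².
Total I = 0.025675 + 2.2019 = 2.2275 kg m².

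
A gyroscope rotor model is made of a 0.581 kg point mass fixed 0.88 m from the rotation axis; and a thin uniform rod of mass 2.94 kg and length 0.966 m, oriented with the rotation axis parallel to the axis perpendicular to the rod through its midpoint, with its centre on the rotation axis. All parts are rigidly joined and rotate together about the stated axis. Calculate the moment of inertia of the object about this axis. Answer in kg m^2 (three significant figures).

0.679

Point mass: I_cm = 0; centre at d = 0.88 m, so the parallel axis theorem gives I = 0 + (0.581)(0.88)² = 0.44993 kg m^2.
Thin rod: I_cm = (1/12)ML² = (1/12)(2.94)(0.966)² = 0.22862 kg m^2; axis through the centre, so I = 0.22862 kg m^2.
Total I = 0.44993 + 0.22862 = 0.67855 kg m^2.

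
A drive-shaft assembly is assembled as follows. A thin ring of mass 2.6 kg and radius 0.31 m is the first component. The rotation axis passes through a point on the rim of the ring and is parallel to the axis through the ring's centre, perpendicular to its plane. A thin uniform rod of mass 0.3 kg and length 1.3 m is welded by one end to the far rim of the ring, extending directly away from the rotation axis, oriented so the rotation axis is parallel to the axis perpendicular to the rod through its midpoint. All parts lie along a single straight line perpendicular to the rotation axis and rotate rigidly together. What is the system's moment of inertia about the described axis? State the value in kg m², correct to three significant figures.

1.03

Thin ring: I_cm = MR² = (2.6)(0.31)² = 0.24986 kg m²; centre at d = 0.31 m, so the parallel axis theorem gives I = 0.24986 + (2.6)(0.31)² = 0.49972 kg m².
Thin rod: I_cm = (1/12)ML² = (1/12)(0.3)(1.3)² = 0.04225 kg m²; centre at d = 0.31 + 0.31 + 0.65 = 1.27 m, so the parallel axis theorem gives I = 0.04225 + (0.3)(1.27)² = 0.52612 kg m².
Total I = 0.49972 + 0.52612 = 1.0258 kg m².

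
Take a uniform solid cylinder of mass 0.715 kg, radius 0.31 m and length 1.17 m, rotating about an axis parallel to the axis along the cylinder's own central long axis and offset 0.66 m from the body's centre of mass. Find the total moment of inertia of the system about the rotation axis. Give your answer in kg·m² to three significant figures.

0.346

I_cm = (1/2)MR² = (1/2)(0.715)(0.31)² = 0.034356 kg·m²; centre at d = 0.66 m, so I = I_cm + Md² gives I = 0.034356 + (0.715)(0.66)² = 0.34581 kg·m².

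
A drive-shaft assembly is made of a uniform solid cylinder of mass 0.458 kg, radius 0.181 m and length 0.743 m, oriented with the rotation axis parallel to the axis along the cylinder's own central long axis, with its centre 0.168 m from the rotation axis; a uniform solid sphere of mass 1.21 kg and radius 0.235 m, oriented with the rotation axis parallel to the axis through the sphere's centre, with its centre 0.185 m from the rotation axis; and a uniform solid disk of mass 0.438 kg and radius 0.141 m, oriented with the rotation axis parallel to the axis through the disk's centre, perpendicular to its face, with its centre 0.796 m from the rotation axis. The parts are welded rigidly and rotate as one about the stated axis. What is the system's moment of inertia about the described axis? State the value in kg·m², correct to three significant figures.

Solid cylinder: I_cm = (1/2)MR² = (1/2)(0.458)(0.181)² = 0.0075023 kg·m²; centre at d = 0.168 m, so the parallel axis theorem gives I = 0.0075023 + (0.458)(0.168)² = 0.020429 kg·m².
Solid sphere: I_cm = (2/5)MR² = (2/5)(1.21)(0.235)² = 0.026729 kg·m²; centre at d = 0.185 m, so the parallel axis theorem gives I = 0.026729 + (1.21)(0.185)² = 0.068141 kg·m².
Solid disk: I_cm = (1/2)MR² = (1/2)(0.438)(0.141)² = 0.0043539 kg·m²; centre at d = 0.796 m, so the parallel axis theorem gives I = 0.0043539 + (0.438)(0.796)² = 0.28188 kg·m².
Total I = 0.020429 + 0.068141 + 0.28188 = 0.37045 kg·m².

0.370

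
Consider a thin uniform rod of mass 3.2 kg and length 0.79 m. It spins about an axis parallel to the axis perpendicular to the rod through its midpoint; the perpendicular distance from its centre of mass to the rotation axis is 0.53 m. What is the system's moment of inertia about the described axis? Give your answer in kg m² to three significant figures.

I_cm = (1/12)ML² = (1/12)(3.2)(0.79)² = 0.16643 kg m²; centre at d = 0.53 m, so the parallel axis theorem gives I = 0.16643 + (3.2)(0.53)² = 1.0653 kg m².

1.07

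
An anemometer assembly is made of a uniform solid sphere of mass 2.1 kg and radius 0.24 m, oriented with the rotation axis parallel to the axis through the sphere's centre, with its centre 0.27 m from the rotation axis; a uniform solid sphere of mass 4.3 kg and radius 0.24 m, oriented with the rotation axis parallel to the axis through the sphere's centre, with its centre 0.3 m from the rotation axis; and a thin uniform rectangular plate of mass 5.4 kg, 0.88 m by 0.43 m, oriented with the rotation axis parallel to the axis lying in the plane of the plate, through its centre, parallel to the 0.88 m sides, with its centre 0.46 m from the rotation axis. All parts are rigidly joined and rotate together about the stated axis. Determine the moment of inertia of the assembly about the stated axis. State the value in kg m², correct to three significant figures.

Solid sphere: I_cm = (2/5)MR² = (2/5)(2.1)(0.24)² = 0.048384 kg m²; centre at d = 0.27 m, so I = I_cm + Md² gives I = 0.048384 + (2.1)(0.27)² = 0.20147 kg m².
Solid sphere: I_cm = (2/5)MR² = (2/5)(4.3)(0.24)² = 0.099072 kg m²; centre at d = 0.3 m, so I = I_cm + Md² gives I = 0.099072 + (4.3)(0.3)² = 0.48607 kg m².
Rectangular plate: I_cm = (1/12)Mb² = (1/12)(5.4)(0.43)² = 0.083205 kg m²; centre at d = 0.46 m, so I = I_cm + Md² gives I = 0.083205 + (5.4)(0.46)² = 1.2258 kg m².
Total I = 0.20147 + 0.48607 + 1.2258 = 1.9134 kg m².

1.91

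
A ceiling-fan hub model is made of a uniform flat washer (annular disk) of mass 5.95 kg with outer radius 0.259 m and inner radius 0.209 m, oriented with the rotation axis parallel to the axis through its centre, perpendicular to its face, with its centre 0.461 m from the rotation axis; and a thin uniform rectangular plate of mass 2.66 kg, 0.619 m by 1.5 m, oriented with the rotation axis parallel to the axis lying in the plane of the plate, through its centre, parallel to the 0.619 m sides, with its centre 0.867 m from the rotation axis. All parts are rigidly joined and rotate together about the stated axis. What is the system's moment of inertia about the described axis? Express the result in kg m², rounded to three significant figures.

Annular disk: I_cm = (1/2)M(R²+r²) = (1/2)(5.95)[(0.259)² + (0.209)²] = 0.32952 kg m²; centre at d = 0.461 m, so I = I_cm + Md² gives I = 0.32952 + (5.95)(0.461)² = 1.594 kg m².
Rectangular plate: I_cm = (1/12)Mb² = (1/12)(2.66)(1.5)² = 0.49875 kg m²; centre at d = 0.867 m, so I = I_cm + Md² gives I = 0.49875 + (2.66)(0.867)² = 2.4982 kg m².
Total I = 1.594 + 2.4982 = 4.0923 kg m².

4.09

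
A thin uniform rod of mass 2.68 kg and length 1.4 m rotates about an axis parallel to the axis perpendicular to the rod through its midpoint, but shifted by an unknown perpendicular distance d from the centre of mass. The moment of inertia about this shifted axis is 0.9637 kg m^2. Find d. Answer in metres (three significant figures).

About the centre-of-mass axis, I_cm = (1/12)ML² = (1/12)(2.68)(1.4)² = 0.43773 kg m^2.
Parallel axis theorem: I = I_cm + Md², so Md² = 0.9637 − 0.43773 = 0.52597 kg m^2.
d = √(0.52597 / 2.68) = 0.44301 m.

0.443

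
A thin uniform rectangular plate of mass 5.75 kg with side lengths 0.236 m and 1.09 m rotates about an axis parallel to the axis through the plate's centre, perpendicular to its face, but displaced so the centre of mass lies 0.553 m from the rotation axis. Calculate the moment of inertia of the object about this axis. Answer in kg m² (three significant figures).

2.35

I_cm = (1/12)M(a²+b²) = (1/12)(5.75)[(0.236)² + (1.09)²] = 0.59599 kg m²; centre at d = 0.553 m, so the parallel axis theorem gives I = 0.59599 + (5.75)(0.553)² = 2.3544 kg m².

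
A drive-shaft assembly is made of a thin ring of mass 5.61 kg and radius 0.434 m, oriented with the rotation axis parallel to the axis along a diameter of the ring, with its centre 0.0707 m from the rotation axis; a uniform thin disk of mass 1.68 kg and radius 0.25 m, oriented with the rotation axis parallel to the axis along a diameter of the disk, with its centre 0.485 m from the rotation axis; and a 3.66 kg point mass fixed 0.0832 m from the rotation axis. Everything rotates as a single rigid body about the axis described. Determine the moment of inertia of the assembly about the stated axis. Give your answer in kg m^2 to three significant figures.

Thin ring: I_cm = (1/2)MR² = (1/2)(5.61)(0.434)² = 0.52834 kg m^2; centre at d = 0.0707 m, so I = I_cm + Md² gives I = 0.52834 + (5.61)(0.0707)² = 0.55638 kg m^2.
Thin disk: I_cm = (1/4)MR² = (1/4)(1.68)(0.25)² = 0.02625 kg m^2; centre at d = 0.485 m, so I = I_cm + Md² gives I = 0.02625 + (1.68)(0.485)² = 0.42143 kg m^2.
Point mass: I_cm = 0; centre at d = 0.0832 m, so I = I_cm + Md² gives I = 0 + (3.66)(0.0832)² = 0.025335 kg m^2.
Total I = 0.55638 + 0.42143 + 0.025335 = 1.0031 kg m^2.

1.00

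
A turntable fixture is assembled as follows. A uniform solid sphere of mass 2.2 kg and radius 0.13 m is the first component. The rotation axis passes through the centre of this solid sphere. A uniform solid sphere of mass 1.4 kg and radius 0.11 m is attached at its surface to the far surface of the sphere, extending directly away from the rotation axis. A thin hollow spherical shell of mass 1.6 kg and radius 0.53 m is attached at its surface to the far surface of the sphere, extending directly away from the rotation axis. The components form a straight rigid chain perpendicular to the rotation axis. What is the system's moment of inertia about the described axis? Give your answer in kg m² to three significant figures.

Solid sphere: I_cm = (2/5)MR² = (2/5)(2.2)(0.13)² = 0.014872 kg m²; axis through the centre, so I = 0.014872 kg m².
Solid sphere: I_cm = (2/5)MR² = (2/5)(1.4)(0.11)² = 0.006776 kg m²; centre at d = 0.13 + 0.11 = 0.24 m, so the parallel axis theorem gives I = 0.006776 + (1.4)(0.24)² = 0.087416 kg m².
Spherical shell: I_cm = (2/3)MR² = (2/3)(1.6)(0.53)² = 0.29963 kg m²; centre at d = 0.13 + 0.11 + 0.11 + 0.53 = 0.88 m, so the parallel axis theorem gives I = 0.29963 + (1.6)(0.88)² = 1.5387 kg m².
Total I = 0.014872 + 0.087416 + 1.5387 = 1.641 kg m².

1.64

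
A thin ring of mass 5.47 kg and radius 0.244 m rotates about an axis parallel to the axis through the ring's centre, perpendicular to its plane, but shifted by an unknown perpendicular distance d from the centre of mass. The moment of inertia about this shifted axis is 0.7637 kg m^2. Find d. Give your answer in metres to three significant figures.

About the centre-of-mass axis, I_cm = MR² = (5.47)(0.244)² = 0.32566 kg m^2.
Parallel axis theorem: I = I_cm + Md², so Md² = 0.7637 − 0.32566 = 0.43804 kg m^2.
d = √(0.43804 / 5.47) = 0.28298 m.

0.283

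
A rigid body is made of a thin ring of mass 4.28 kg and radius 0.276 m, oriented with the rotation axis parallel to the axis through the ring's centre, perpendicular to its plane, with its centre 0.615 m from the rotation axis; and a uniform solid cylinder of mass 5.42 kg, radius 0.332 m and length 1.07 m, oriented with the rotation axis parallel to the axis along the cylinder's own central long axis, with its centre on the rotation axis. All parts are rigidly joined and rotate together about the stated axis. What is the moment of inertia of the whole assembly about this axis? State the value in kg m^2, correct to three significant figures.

2.24

Thin ring: I_cm = MR² = (4.28)(0.276)² = 0.32603 kg m^2; centre at d = 0.615 m, so the parallel axis theorem gives I = 0.32603 + (4.28)(0.615)² = 1.9448 kg m^2.
Solid cylinder: I_cm = (1/2)MR² = (1/2)(5.42)(0.332)² = 0.29871 kg m^2; axis through the centre, so I = 0.29871 kg m^2.
Total I = 1.9448 + 0.29871 = 2.2435 kg m^2.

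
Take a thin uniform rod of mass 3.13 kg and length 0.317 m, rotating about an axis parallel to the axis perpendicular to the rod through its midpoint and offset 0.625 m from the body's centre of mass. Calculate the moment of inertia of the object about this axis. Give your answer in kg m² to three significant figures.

I_cm = (1/12)ML² = (1/12)(3.13)(0.317)² = 0.026211 kg m²; centre at d = 0.625 m, so I = I_cm + Md² gives I = 0.026211 + (3.13)(0.625)² = 1.2489 kg m².

1.25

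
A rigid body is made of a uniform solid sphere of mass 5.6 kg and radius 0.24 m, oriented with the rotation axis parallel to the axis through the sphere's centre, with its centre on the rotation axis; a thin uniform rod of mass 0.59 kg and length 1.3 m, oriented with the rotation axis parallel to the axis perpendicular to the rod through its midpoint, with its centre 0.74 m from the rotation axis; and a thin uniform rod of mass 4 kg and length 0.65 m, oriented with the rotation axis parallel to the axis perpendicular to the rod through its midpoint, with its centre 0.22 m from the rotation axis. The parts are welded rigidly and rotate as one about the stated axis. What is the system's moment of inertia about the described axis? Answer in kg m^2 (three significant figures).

Solid sphere: I_cm = (2/5)MR² = (2/5)(5.6)(0.24)² = 0.12902 kg m^2; axis through the centre, so I = 0.12902 kg m^2.
Thin rod: I_cm = (1/12)ML² = (1/12)(0.59)(1.3)² = 0.083092 kg m^2; centre at d = 0.74 m, so the parallel axis theorem gives I = 0.083092 + (0.59)(0.74)² = 0.40618 kg m^2.
Thin rod: I_cm = (1/12)ML² = (1/12)(4)(0.65)² = 0.14083 kg m^2; centre at d = 0.22 m, so the parallel axis theorem gives I = 0.14083 + (4)(0.22)² = 0.33443 kg m^2.
Total I = 0.12902 + 0.40618 + 0.33443 = 0.86963 kg m^2.

0.870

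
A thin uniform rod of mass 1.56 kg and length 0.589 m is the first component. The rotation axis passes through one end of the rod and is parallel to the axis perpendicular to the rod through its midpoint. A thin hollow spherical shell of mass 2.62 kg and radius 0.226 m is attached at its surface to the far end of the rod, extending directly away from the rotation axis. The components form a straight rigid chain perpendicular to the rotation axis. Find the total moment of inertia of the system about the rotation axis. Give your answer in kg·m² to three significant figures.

2.01

Thin rod: I_cm = (1/12)ML² = (1/12)(1.56)(0.589)² = 0.0451 kg·m²; centre at d = 0.2945 m, so I = I_cm + Md² gives I = 0.0451 + (1.56)(0.2945)² = 0.1804 kg·m².
Spherical shell: I_cm = (2/3)MR² = (2/3)(2.62)(0.226)² = 0.089213 kg·m²; centre at d = 0.2945 + 0.2945 + 0.226 = 0.815 m, so I = I_cm + Md² gives I = 0.089213 + (2.62)(0.815)² = 1.8295 kg·m².
Total I = 0.1804 + 1.8295 = 2.0099 kg·m².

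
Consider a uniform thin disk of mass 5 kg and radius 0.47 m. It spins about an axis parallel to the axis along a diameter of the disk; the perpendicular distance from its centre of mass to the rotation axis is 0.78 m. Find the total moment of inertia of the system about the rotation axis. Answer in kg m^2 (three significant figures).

I_cm = (1/4)MR² = (1/4)(5)(0.47)² = 0.27612 kg m^2; centre at d = 0.78 m, so the parallel axis theorem gives I = 0.27612 + (5)(0.78)² = 3.3181 kg m^2.

3.32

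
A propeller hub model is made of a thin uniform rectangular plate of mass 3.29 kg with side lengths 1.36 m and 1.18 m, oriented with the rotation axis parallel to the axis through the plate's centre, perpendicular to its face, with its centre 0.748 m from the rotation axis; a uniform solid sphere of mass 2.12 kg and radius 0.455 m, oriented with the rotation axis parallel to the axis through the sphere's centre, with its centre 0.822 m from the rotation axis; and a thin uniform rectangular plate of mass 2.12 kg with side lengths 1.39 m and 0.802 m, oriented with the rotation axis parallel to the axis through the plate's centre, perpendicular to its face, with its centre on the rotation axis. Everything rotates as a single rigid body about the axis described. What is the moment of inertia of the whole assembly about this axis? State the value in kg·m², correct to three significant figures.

4.79

Rectangular plate: I_cm = (1/12)M(a²+b²) = (1/12)(3.29)[(1.36)² + (1.18)²] = 0.88885 kg·m²; centre at d = 0.748 m, so the parallel axis theorem gives I = 0.88885 + (3.29)(0.748)² = 2.7296 kg·m².
Solid sphere: I_cm = (2/5)MR² = (2/5)(2.12)(0.455)² = 0.17556 kg·m²; centre at d = 0.822 m, so the parallel axis theorem gives I = 0.17556 + (2.12)(0.822)² = 1.608 kg·m².
Rectangular plate: I_cm = (1/12)M(a²+b²) = (1/12)(2.12)[(1.39)² + (0.802)²] = 0.45497 kg·m²; axis through the centre, so I = 0.45497 kg·m².
Total I = 2.7296 + 1.608 + 0.45497 = 4.7926 kg·m².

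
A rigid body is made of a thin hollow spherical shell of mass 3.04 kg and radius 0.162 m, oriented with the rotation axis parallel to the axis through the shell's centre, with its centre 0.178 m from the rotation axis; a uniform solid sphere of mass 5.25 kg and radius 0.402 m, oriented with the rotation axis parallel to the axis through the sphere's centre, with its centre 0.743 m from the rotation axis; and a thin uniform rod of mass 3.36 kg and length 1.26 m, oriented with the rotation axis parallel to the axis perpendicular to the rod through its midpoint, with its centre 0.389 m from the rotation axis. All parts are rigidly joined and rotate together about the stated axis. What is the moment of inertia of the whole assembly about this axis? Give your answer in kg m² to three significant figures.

Spherical shell: I_cm = (2/3)MR² = (2/3)(3.04)(0.162)² = 0.053188 kg m²; centre at d = 0.178 m, so the parallel axis theorem gives I = 0.053188 + (3.04)(0.178)² = 0.14951 kg m².
Solid sphere: I_cm = (2/5)MR² = (2/5)(5.25)(0.402)² = 0.33937 kg m²; centre at d = 0.743 m, so the parallel axis theorem gives I = 0.33937 + (5.25)(0.743)² = 3.2376 kg m².
Thin rod: I_cm = (1/12)ML² = (1/12)(3.36)(1.26)² = 0.44453 kg m²; centre at d = 0.389 m, so the parallel axis theorem gives I = 0.44453 + (3.36)(0.389)² = 0.95297 kg m².
Total I = 0.14951 + 3.2376 + 0.95297 = 4.3401 kg m².

4.34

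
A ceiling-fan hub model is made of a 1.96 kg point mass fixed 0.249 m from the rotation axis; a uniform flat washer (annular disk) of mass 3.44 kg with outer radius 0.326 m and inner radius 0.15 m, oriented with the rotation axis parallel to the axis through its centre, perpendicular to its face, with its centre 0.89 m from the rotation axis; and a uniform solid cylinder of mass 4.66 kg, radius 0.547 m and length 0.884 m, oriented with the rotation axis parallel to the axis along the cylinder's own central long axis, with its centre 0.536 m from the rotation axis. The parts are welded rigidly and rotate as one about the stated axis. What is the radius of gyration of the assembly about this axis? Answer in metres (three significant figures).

0.712

Point mass: I_cm = 0; centre at d = 0.249 m, so the parallel axis theorem gives I = 0 + (1.96)(0.249)² = 0.12152 kg·m².
Annular disk: I_cm = (1/2)M(R²+r²) = (1/2)(3.44)[(0.326)² + (0.15)²] = 0.22149 kg·m²; centre at d = 0.89 m, so the parallel axis theorem gives I = 0.22149 + (3.44)(0.89)² = 2.9463 kg·m².
Solid cylinder: I_cm = (1/2)MR² = (1/2)(4.66)(0.547)² = 0.69716 kg·m²; centre at d = 0.536 m, so the parallel axis theorem gives I = 0.69716 + (4.66)(0.536)² = 2.036 kg·m².
Total I = 5.1038 kg·m²; total mass M = 10.06 kg.
k = √(I/M) = √(5.1038/10.06) = 0.71228 m.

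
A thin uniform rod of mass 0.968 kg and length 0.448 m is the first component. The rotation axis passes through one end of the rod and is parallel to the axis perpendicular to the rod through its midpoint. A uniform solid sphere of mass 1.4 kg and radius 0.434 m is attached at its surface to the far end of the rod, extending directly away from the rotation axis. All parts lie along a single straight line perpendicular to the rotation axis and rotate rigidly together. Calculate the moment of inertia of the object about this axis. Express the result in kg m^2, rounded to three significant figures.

1.26

Thin rod: I_cm = (1/12)ML² = (1/12)(0.968)(0.448)² = 0.01619 kg m^2; centre at d = 0.224 m, so I = I_cm + Md² gives I = 0.01619 + (0.968)(0.224)² = 0.06476 kg m^2.
Solid sphere: I_cm = (2/5)MR² = (2/5)(1.4)(0.434)² = 0.10548 kg m^2; centre at d = 0.224 + 0.224 + 0.434 = 0.882 m, so I = I_cm + Md² gives I = 0.10548 + (1.4)(0.882)² = 1.1946 kg m^2.
Total I = 0.06476 + 1.1946 = 1.2593 kg m^2.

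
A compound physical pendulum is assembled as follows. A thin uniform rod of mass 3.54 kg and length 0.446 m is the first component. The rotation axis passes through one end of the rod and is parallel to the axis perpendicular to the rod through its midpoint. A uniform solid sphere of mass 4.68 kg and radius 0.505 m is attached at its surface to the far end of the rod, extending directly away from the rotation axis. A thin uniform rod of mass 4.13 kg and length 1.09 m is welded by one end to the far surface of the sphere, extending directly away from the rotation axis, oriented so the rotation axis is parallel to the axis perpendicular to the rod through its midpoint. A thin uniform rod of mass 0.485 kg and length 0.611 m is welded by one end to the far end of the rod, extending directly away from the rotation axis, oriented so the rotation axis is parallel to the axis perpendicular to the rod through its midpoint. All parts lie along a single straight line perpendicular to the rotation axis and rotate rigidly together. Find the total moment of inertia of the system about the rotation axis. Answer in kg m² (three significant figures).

Thin rod: I_cm = (1/12)ML² = (1/12)(3.54)(0.446)² = 0.05868 kg m²; centre at d = 0.223 m, so I = I_cm + Md² gives I = 0.05868 + (3.54)(0.223)² = 0.23472 kg m².
Solid sphere: I_cm = (2/5)MR² = (2/5)(4.68)(0.505)² = 0.47741 kg m²; centre at d = 0.223 + 0.223 + 0.505 = 0.951 m, so I = I_cm + Md² gives I = 0.47741 + (4.68)(0.951)² = 4.71 kg m².
Thin rod: I_cm = (1/12)ML² = (1/12)(4.13)(1.09)² = 0.4089 kg m²; centre at d = 0.223 + 0.223 + 0.505 + 0.505 + 0.545 = 2.001 m, so I = I_cm + Md² gives I = 0.4089 + (4.13)(2.001)² = 16.945 kg m².
Thin rod: I_cm = (1/12)ML² = (1/12)(0.485)(0.611)² = 0.015088 kg m²; centre at d = 0.223 + 0.223 + 0.505 + 0.505 + 0.545 + 0.545 + 0.3055 = 2.8515 m, so I = I_cm + Md² gives I = 0.015088 + (0.485)(2.8515)² = 3.9586 kg m².
Total I = 0.23472 + 4.71 + 16.945 + 3.9586 = 25.849 kg m².

25.8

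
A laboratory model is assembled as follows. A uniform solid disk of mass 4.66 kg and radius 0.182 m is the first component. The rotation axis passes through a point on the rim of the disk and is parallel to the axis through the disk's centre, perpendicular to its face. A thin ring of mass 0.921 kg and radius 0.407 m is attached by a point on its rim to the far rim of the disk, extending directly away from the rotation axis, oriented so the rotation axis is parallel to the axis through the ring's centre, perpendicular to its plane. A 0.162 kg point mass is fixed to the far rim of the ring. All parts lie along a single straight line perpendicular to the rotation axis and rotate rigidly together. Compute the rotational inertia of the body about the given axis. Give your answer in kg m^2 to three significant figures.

Solid disk: I_cm = (1/2)MR² = (1/2)(4.66)(0.182)² = 0.077179 kg m^2; centre at d = 0.182 m, so the parallel axis theorem gives I = 0.077179 + (4.66)(0.182)² = 0.23154 kg m^2.
Thin ring: I_cm = MR² = (0.921)(0.407)² = 0.15256 kg m^2; centre at d = 0.182 + 0.182 + 0.407 = 0.771 m, so the parallel axis theorem gives I = 0.15256 + (0.921)(0.771)² = 0.70004 kg m^2.
Point mass: I_cm = 0; centre at d = 0.182 + 0.182 + 0.407 + 0.407 = 1.178 m, so the parallel axis theorem gives I = 0 + (0.162)(1.178)² = 0.2248 kg m^2.
Total I = 0.23154 + 0.70004 + 0.2248 = 1.1564 kg m^2.

1.16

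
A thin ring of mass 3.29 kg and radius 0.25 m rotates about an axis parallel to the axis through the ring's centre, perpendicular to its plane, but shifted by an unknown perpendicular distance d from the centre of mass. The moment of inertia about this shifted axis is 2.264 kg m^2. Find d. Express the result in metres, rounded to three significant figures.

About the centre-of-mass axis, I_cm = MR² = (3.29)(0.25)² = 0.20563 kg m^2.
Parallel axis theorem: I = I_cm + Md², so Md² = 2.264 − 0.20563 = 2.0584 kg m^2.
d = √(2.0584 / 3.29) = 0.79098 m.

0.791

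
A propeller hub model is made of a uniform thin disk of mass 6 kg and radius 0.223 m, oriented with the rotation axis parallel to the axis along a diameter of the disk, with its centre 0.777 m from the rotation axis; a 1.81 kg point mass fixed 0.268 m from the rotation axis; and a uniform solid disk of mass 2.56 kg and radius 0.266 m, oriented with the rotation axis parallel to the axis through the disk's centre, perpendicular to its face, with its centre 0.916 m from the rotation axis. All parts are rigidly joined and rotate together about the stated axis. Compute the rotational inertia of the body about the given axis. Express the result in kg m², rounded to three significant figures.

6.07

Thin disk: I_cm = (1/4)MR² = (1/4)(6)(0.223)² = 0.074594 kg m²; centre at d = 0.777 m, so the parallel axis theorem gives I = 0.074594 + (6)(0.777)² = 3.697 kg m².
Point mass: I_cm = 0; centre at d = 0.268 m, so the parallel axis theorem gives I = 0 + (1.81)(0.268)² = 0.13 kg m².
Solid disk: I_cm = (1/2)MR² = (1/2)(2.56)(0.266)² = 0.090568 kg m²; centre at d = 0.916 m, so the parallel axis theorem gives I = 0.090568 + (2.56)(0.916)² = 2.2386 kg m².
Total I = 3.697 + 0.13 + 2.2386 = 6.0655 kg m².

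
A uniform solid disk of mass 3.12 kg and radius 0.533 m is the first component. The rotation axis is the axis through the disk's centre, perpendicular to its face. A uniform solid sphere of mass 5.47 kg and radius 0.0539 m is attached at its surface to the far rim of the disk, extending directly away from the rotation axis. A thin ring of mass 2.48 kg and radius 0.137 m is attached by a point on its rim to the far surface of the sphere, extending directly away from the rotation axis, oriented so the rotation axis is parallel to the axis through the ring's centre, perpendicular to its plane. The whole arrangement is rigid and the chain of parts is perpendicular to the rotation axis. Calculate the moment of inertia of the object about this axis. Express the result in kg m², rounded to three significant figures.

3.88

Solid disk: I_cm = (1/2)MR² = (1/2)(3.12)(0.533)² = 0.44318 kg m²; axis through the centre, so I = 0.44318 kg m².
Solid sphere: I_cm = (2/5)MR² = (2/5)(5.47)(0.0539)² = 0.0063566 kg m²; centre at d = 0.533 + 0.0539 = 0.5869 m, so the parallel axis theorem gives I = 0.0063566 + (5.47)(0.5869)² = 1.8905 kg m².
Thin ring: I_cm = MR² = (2.48)(0.137)² = 0.046547 kg m²; centre at d = 0.533 + 0.0539 + 0.0539 + 0.137 = 0.7778 m, so the parallel axis theorem gives I = 0.046547 + (2.48)(0.7778)² = 1.5469 kg m².
Total I = 0.44318 + 1.8905 + 1.5469 = 3.8806 kg m².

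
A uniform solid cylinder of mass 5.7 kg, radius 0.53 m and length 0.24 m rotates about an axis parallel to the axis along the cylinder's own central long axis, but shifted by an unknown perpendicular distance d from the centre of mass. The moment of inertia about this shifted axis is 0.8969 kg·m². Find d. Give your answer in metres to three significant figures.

About the centre-of-mass axis, I_cm = (1/2)MR² = (1/2)(5.7)(0.53)² = 0.80057 kg·m².
Parallel axis theorem: I = I_cm + Md², so Md² = 0.8969 − 0.80057 = 0.096335 kg·m².
d = √(0.096335 / 5.7) = 0.13 m.

0.130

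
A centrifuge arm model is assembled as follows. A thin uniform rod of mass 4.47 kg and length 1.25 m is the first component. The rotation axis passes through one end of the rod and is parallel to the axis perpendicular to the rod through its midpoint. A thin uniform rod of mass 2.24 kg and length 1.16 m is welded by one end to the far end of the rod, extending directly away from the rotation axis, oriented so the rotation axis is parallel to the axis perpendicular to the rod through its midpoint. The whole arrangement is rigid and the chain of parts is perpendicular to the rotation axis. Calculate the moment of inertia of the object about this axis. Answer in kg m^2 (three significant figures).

10.1

Thin rod: I_cm = (1/12)ML² = (1/12)(4.47)(1.25)² = 0.58203 kg m^2; centre at d = 0.625 m, so I = I_cm + Md² gives I = 0.58203 + (4.47)(0.625)² = 2.3281 kg m^2.
Thin rod: I_cm = (1/12)ML² = (1/12)(2.24)(1.16)² = 0.25118 kg m^2; centre at d = 0.625 + 0.625 + 0.58 = 1.83 m, so I = I_cm + Md² gives I = 0.25118 + (2.24)(1.83)² = 7.7527 kg m^2.
Total I = 2.3281 + 7.7527 = 10.081 kg m^2.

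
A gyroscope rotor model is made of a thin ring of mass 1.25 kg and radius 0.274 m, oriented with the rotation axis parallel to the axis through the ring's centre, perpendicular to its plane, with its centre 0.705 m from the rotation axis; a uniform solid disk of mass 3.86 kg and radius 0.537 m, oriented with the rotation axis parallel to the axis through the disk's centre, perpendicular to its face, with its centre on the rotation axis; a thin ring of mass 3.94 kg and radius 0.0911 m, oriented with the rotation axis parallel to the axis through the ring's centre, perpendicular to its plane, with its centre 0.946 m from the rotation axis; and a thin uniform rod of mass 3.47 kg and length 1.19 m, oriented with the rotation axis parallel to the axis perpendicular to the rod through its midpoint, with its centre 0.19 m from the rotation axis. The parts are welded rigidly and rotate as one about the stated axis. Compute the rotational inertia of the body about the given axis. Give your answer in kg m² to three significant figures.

Thin ring: I_cm = MR² = (1.25)(0.274)² = 0.093845 kg m²; centre at d = 0.705 m, so the parallel axis theorem gives I = 0.093845 + (1.25)(0.705)² = 0.71513 kg m².
Solid disk: I_cm = (1/2)MR² = (1/2)(3.86)(0.537)² = 0.55655 kg m²; axis through the centre, so I = 0.55655 kg m².
Thin ring: I_cm = MR² = (3.94)(0.0911)² = 0.032699 kg m²; centre at d = 0.946 m, so the parallel axis theorem gives I = 0.032699 + (3.94)(0.946)² = 3.5587 kg m².
Thin rod: I_cm = (1/12)ML² = (1/12)(3.47)(1.19)² = 0.40949 kg m²; centre at d = 0.19 m, so the parallel axis theorem gives I = 0.40949 + (3.47)(0.19)² = 0.53476 kg m².
Total I = 0.71513 + 0.55655 + 3.5587 + 0.53476 = 5.3651 kg m².

5.37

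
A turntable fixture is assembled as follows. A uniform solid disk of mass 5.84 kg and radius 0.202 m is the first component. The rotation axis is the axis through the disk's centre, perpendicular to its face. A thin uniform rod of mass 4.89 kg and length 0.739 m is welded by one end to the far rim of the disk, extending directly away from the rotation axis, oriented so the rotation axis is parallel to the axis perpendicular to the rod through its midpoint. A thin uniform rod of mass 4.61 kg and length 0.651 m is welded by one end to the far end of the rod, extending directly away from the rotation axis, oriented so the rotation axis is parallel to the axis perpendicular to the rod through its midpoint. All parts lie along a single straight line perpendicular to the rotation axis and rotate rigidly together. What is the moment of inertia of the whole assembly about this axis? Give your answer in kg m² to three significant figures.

9.50

Solid disk: I_cm = (1/2)MR² = (1/2)(5.84)(0.202)² = 0.11915 kg m²; axis through the centre, so I = 0.11915 kg m².
Thin rod: I_cm = (1/12)ML² = (1/12)(4.89)(0.739)² = 0.22254 kg m²; centre at d = 0.202 + 0.3695 = 0.5715 m, so the parallel axis theorem gives I = 0.22254 + (4.89)(0.5715)² = 1.8197 kg m².
Thin rod: I_cm = (1/12)ML² = (1/12)(4.61)(0.651)² = 0.16281 kg m²; centre at d = 0.202 + 0.3695 + 0.3695 + 0.3255 = 1.2665 m, so the parallel axis theorem gives I = 0.16281 + (4.61)(1.2665)² = 7.5574 kg m².
Total I = 0.11915 + 1.8197 + 7.5574 = 9.4962 kg m².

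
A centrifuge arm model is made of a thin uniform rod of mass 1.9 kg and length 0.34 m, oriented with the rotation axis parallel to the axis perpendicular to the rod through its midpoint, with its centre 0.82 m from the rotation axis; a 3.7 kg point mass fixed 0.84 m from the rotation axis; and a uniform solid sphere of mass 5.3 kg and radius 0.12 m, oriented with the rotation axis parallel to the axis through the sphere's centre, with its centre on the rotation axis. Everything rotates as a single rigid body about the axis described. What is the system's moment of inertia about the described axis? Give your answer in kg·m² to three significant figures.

3.94

Thin rod: I_cm = (1/12)ML² = (1/12)(1.9)(0.34)² = 0.018303 kg·m²; centre at d = 0.82 m, so the parallel axis theorem gives I = 0.018303 + (1.9)(0.82)² = 1.2959 kg·m².
Point mass: I_cm = 0; centre at d = 0.84 m, so the parallel axis theorem gives I = 0 + (3.7)(0.84)² = 2.6107 kg·m².
Solid sphere: I_cm = (2/5)MR² = (2/5)(5.3)(0.12)² = 0.030528 kg·m²; axis through the centre, so I = 0.030528 kg·m².
Total I = 1.2959 + 2.6107 + 0.030528 = 3.9371 kg·m².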